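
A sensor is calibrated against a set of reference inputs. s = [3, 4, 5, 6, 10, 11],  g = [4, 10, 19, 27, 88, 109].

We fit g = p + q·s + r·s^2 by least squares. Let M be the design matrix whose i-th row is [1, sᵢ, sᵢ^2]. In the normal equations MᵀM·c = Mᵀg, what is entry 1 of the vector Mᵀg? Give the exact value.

Entry 1 ↔ basis 1, so (Mᵀg)_{1} = Σᵢ gᵢ = (1)·(4) + (1)·(10) + (1)·(19) + (1)·(27) + (1)·(88) + (1)·(109) = 257.

257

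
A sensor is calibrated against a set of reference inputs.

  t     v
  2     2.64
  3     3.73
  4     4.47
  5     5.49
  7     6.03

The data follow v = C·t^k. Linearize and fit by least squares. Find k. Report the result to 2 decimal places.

k = 0.68

With ln vᵢ as the transformed response and ln tᵢ as the regressor:
Σln t = 6.7334, Σ(ln t)² = 9.9861, Σln v = 7.2843, Σln t·ln v = 10.4320.
Equations: 9.9861·k + 6.7334·ln C = 10.4320;  6.7334·k + 5·ln C = 7.2843.
Solving (det = 4.5917): k = 0.67780, ln C = 0.54407.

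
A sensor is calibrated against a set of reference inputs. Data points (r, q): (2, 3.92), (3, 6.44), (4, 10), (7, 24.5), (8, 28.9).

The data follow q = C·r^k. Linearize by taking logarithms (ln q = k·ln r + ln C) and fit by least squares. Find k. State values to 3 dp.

k = 1.476

With ln qᵢ as the transformed response and ln rᵢ as the regressor:
Σln r = 7.2034, Σ(ln r)² = 11.7199, Σln q = 12.0937, Σln r·ln q = 19.4044.
Normal system: [[11.7199, 7.2034]; [7.2034, 5]]·[k, ln C]ᵀ = [19.4044, 12.0937]ᵀ.
Δ = 11.7199·5 − (7.2034)² = 6.7102; k = (19.4044·5 − 7.2034·12.0937)/6.7102 = 1.47626, ln C = (11.7199·12.0937 − 7.2034·19.4044)/6.7102 = 0.29193.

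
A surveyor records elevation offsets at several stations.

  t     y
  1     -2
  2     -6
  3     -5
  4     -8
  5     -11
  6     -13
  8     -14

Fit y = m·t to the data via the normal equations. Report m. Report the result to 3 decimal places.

The normal system AᵀA·[m]ᵀ = Aᵀy is [[155]]·[m]ᵀ = [-306]ᵀ.
Hence m = -306 / 155 ≈ -1.97419.

m = -1.974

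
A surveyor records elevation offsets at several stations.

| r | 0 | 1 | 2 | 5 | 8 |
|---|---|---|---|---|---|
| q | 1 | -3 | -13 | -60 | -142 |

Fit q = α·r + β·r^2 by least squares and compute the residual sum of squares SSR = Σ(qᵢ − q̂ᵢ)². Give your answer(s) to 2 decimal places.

SSR = 3.00

From the data, Σr·r = 94, Σr·r^2 = 646, Σr^2·r^2 = 4738.
Moment sums: Σr·q = -1465, Σr^2·q = -10643.
Normal equations: [[94, 646]; [646, 4738]]·[α, β]ᵀ = [-1465, -10643]ᵀ.
det = 94·4738 − 646² = 28056.
α = ((-1465)·4738 − 646·(-10643))/28056 = -8224/3507; β = (94·(-10643) − 646·(-1465))/28056 = -13513/7014.
Residuals: 1, 2973/2338, -2117/3507, -775/7014, 214/3507; SSR = 21023/7014.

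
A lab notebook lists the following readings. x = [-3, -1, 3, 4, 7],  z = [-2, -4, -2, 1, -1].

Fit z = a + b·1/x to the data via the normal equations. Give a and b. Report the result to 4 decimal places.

AᵀA·[a, b]ᵀ = Aᵀz reads: 5·a + (-17/28)·b = -8;  (-17/28)·a + (9209/7056)·b = 115/28.
det = 5·(9209/7056) − (-17/28)² = 10861/1764.
a = ((-8)·(9209/7056) − (-17/28)·(115/28))/(10861/1764) = -56077/43444; b = (5·(115/28) − (-17/28)·(-8))/(10861/1764) = 27657/10861.

a = -1.2908, b = 2.5465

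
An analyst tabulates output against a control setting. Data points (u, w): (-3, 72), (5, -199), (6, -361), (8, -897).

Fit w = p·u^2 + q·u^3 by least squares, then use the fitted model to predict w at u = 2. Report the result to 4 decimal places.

Sums needed: Σu^2·u^2 = 6098, Σu^2·u^3 = 43426, Σu^3·u^3 = 325154.
Moment sums: Σu^2·w = -74731, Σu^3·w = -564059.
det = 6098·325154 − 43426² = 96971616.
p = ((-74731)·325154 − 43426·(-564059))/96971616 = 2038985/1010121; q = (6098·(-564059) − 43426·(-74731))/96971616 = -4049237/2020242.
At u = 2: ŵ = (2038985/1010121)·(4) + (-4049237/2020242)·(8) = -2680336/336707.

ŵ = -7.9604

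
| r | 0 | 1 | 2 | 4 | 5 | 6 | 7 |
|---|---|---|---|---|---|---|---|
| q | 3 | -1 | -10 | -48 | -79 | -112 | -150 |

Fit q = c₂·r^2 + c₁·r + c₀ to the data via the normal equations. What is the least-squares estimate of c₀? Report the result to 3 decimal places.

c₀ = 3.421

MᵀM·[c₂, c₁, c₀]ᵀ = Mᵀq reads: 4595·c₂ + 757·c₁ + 131·c₀ = -14166;  757·c₂ + 131·c₁ + 25·c₀ = -2330;  131·c₂ + 25·c₁ + 7·c₀ = -397.
Solving the 3×3 system (Gaussian elimination) gives c₂ = -30215/10164, c₁ = -1165/924, c₀ = 414/121.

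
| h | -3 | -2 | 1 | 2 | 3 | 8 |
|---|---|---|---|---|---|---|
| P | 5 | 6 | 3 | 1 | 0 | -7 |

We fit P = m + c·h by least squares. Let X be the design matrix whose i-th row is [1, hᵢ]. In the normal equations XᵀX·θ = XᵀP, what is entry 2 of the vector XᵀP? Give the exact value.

Entry 2 ↔ basis h, so (XᵀP)_{2} = Σᵢ (h)·Pᵢ = (-3)·(5) + (-2)·(6) + (1)·(3) + (2)·(1) + (3)·(0) + (8)·(-7) = -78.

-78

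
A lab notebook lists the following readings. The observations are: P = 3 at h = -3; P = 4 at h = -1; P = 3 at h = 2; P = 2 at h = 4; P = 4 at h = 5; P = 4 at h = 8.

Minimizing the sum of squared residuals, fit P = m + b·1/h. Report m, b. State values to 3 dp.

Entries of MᵀM: Σ1 = 6, Σ1/h = -31/120, Σ1/h·1/h = 21301/14400.
For MᵀP: ΣP = 20, Σ1/h·P = -17/10.
So MᵀM·[m, b]ᵀ = MᵀP: [[6, -31/120]; [-31/120, 21301/14400]]·[m, b]ᵀ = [20, -17/10]ᵀ.
Eliminating b: (21301/14400)·(row 1) − (-31/120)·(row 2) gives (25369/2880)·m = (21301/14400)·20 − (-31/120)·(-17/10) = 26231/900, so m = 419696/126845.
Then b = ((-17/10) − (-31/120)·(419696/126845))/(21301/14400) = -14496/25369.

m = 3.309, b = -0.571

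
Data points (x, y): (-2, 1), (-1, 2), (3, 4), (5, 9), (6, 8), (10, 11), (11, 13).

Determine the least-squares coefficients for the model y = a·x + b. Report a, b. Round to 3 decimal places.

The normal equations are: 296·a + 32·b = 354;  32·a + 7·b = 48.
det = 296·7 − 32² = 1048.
a = (354·7 − 32·48)/1048 = 471/524; b = (296·48 − 32·354)/1048 = 360/131.

a = 0.899, b = 2.748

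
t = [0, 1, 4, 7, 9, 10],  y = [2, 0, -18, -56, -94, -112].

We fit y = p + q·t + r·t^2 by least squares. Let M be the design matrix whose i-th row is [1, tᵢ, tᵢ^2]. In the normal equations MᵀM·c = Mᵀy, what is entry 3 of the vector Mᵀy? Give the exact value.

Entry 3 ↔ basis t^2, so (Mᵀy)_{3} = Σᵢ (t^2)·yᵢ = (0)·(2) + (1)·(0) + (16)·(-18) + (49)·(-56) + (81)·(-94) + (100)·(-112) = -21846.

-21846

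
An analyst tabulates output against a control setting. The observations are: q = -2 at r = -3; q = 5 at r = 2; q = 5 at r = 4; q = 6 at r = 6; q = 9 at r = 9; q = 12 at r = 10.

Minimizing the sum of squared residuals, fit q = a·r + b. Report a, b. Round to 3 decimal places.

a = 0.951, b = 1.396

The normal equations are: 246·a + 28·b = 273;  28·a + 6·b = 35.
(Σr·r = 246, Σr = 28, Σ1 = 6, Σr·q = 273, Σq = 35.)
Eliminating b: 6·(row 1) − 28·(row 2) gives 692·a = 6·273 − 28·35 = 658, so a = 329/346.
Then b = (35 − 28·(329/346))/6 = 483/346.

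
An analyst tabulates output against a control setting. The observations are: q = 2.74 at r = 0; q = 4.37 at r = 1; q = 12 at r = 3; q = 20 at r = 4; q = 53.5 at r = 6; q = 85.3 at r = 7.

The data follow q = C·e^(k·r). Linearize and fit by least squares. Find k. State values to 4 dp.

k = 0.4947

With ln qᵢ as the transformed response and rᵢ as the regressor:
Sums: Σr = 21.0000, Σ(r)² = 111.0000, Σln q = 16.3892, Σr·ln q = 75.9137.
Normal system: [[111.0000, 21.0000]; [21.0000, 6]]·[k, ln C]ᵀ = [75.9137, 16.3892]ᵀ.
Δ = 111.0000·6 − (21.0000)² = 225.0000; k = (75.9137·6 − 21.0000·16.3892)/225.0000 = 0.49471, ln C = (111.0000·16.3892 − 21.0000·75.9137)/225.0000 = 1.00007.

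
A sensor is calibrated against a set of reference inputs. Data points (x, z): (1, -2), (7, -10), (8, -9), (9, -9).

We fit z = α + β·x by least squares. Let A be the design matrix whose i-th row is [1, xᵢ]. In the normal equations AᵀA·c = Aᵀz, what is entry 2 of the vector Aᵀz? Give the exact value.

-225

Entry 2 ↔ basis x, so (Aᵀz)_{2} = Σᵢ (x)·zᵢ = (1)·(-2) + (7)·(-10) + (8)·(-9) + (9)·(-9) = -225.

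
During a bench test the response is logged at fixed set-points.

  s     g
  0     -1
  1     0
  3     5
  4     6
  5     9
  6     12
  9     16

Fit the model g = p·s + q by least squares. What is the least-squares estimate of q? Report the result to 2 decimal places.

q = -1.29

Sums needed: Σs·s = 168, Σs = 28, Σ1 = 7.
Right-hand side: Σs·g = 300, Σg = 47.
So MᵀM·[p, q]ᵀ = Mᵀg: [[168, 28]; [28, 7]]·[p, q]ᵀ = [300, 47]ᵀ.
det = 168·7 − 28² = 392.
p = (300·7 − 28·47)/392 = 2; q = (168·47 − 28·300)/392 = -9/7.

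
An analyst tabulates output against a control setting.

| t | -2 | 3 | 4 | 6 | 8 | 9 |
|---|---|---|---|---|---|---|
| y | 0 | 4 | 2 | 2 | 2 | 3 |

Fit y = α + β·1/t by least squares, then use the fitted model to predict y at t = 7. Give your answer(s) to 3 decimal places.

Normal-equation sums: Σ1 = 6, Σ1/t = 35/72, Σ1/t·1/t = 2485/5184.
Right-hand side: Σy = 13, Σ1/t·y = 11/4.
Eliminating β: (2485/5184)·(row 1) − (35/72)·(row 2) gives (13685/5184)·α = (2485/5184)·13 − (35/72)·(11/4) = 25375/5184, so α = 725/391.
Then β = ((11/4) − (35/72)·(725/391))/(2485/5184) = 52776/13685.
At t = 7: ŷ = (725/391)·(1) + (52776/13685)·(1/7) = 13553/5635.

ŷ = 2.405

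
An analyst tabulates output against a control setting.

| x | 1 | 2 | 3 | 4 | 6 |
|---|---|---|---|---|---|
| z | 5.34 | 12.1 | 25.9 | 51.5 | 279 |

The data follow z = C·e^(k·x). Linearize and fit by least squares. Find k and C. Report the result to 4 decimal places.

Linearized form: ln z = k·x + ln C. From the 5 transformed points,
AᵀA = [[66.0000, 16.0000]; [16.0000, 5]], rhs = [65.9780, 16.9955]ᵀ  (here Σx = 16.0000, Σ(x)² = 66.0000, Σln z = 16.9955, Σx·ln z = 65.9780).
Solving (det = 74.0000): k = 0.78327, ln C = 0.89261, so C = exp(0.89261) = 2.44150.

k = 0.7833, C = 2.4415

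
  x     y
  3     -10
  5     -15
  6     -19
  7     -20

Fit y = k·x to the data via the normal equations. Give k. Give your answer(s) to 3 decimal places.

k = -3.017

Compute the Gram sums: Σx·x = 119.
For Aᵀy: Σx·y = -359.
k = (-359)/119 = -3.01681.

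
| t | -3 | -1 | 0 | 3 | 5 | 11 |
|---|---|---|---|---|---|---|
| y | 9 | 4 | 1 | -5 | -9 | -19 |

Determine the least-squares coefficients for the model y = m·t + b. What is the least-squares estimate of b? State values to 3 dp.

Setting ∂/∂m … = 0 gives: 165·m + 15·b = -300;  15·m + 6·b = -19.
Eliminating b: 6·(row 1) − 15·(row 2) gives 765·m = 6·(-300) − 15·(-19) = -1515, so m = -101/51.
Then b = ((-19) − 15·(-101/51))/6 = 91/51.

b = 1.784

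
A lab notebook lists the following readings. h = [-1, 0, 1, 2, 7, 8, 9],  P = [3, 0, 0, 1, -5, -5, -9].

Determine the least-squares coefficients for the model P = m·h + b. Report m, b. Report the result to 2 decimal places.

Sums needed: Σh·h = 200, Σh = 26, Σ1 = 7.
And Σh·P = -157, ΣP = -15.
Normal equations: [[200, 26]; [26, 7]]·[m, b]ᵀ = [-157, -15]ᵀ.
det = 200·7 − 26² = 724.
m = ((-157)·7 − 26·(-15))/724 = -709/724; b = (200·(-15) − 26·(-157))/724 = 541/362.

m = -0.98, b = 1.49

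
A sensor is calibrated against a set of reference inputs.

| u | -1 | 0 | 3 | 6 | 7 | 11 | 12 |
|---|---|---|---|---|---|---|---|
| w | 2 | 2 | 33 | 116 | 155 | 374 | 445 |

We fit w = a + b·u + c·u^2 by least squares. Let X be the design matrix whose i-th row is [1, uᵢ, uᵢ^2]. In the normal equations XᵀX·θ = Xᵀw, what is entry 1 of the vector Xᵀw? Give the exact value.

1127

Entry 1 ↔ basis 1, so (Xᵀw)_{1} = Σᵢ wᵢ = (1)·(2) + (1)·(2) + (1)·(33) + (1)·(116) + (1)·(155) + (1)·(374) + (1)·(445) = 1127.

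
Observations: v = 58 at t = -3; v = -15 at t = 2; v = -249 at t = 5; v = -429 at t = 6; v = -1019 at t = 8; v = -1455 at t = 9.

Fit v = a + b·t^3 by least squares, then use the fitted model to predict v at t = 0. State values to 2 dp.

Forming XᵀX = [[6, 1563]; [1563, 856659]] and Xᵀv = [-3109, -1707898]ᵀ gives XᵀX·[a, b]ᵀ = Xᵀv.
Eliminating b: 856659·(row 1) − 1563·(row 2) gives 2696985·a = 856659·(-3109) − 1563·(-1707898) = 6091743, so a = 2030581/898995.
Then b = ((-1707898) − 1563·(2030581/898995))/856659 = -598669/299665.
At t = 0: v̂ = (2030581/898995)·(1) + (-598669/299665)·(0) = 2030581/898995.

v̂ = 2.26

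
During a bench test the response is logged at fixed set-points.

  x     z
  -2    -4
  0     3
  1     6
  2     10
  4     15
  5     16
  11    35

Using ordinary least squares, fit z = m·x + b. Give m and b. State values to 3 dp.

Sums needed: Σx·x = 171, Σx = 21, Σ1 = 7.
Right-hand side: Σx·z = 559, Σz = 81.
Normal equations: [[171, 21]; [21, 7]]·[m, b]ᵀ = [559, 81]ᵀ.
det = 171·7 − 21² = 756.
m = (559·7 − 21·81)/756 = 79/27; b = (171·81 − 21·559)/756 = 176/63.

m = 2.926, b = 2.794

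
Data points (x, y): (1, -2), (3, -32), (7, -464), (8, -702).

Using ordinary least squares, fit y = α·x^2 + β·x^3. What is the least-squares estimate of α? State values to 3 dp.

α = 0.930

Sums needed: Σx^2·x^2 = 6579, Σx^2·x^3 = 49819, Σx^3·x^3 = 380523.
Moment sums: Σx^2·y = -67954, Σx^3·y = -519442.
Normal equations: [[6579, 49819]; [49819, 380523]]·[α, β]ᵀ = [-67954, -519442]ᵀ.
Δ = 6579·380523 − 49819² = 21528056.
α = ((-67954)·380523 − 49819·(-519442))/21528056 = 227512/244637; β = (6579·(-519442) − 49819·(-67954))/21528056 = -363734/244637.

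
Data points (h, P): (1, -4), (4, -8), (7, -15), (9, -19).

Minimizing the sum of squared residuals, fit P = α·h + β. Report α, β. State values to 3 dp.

α = -1.918, β = -1.429

Forming AᵀA = [[147, 21]; [21, 4]] and AᵀP = [-312, -46]ᵀ gives AᵀA·[α, β]ᵀ = AᵀP.
Δ = 147·4 − 21² = 147.
α = ((-312)·4 − 21·(-46))/147 = -94/49; β = (147·(-46) − 21·(-312))/147 = -10/7.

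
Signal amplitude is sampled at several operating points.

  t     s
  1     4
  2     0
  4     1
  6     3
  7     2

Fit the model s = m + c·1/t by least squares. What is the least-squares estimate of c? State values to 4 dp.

c = 1.7891

MᵀM·[m, c]ᵀ = Mᵀs reads: 5·m + (173/84)·c = 10;  (173/84)·m + (9601/7056)·c = 141/28.
det = 5·(9601/7056) − (173/84)² = 4519/1764.
m = (10·(9601/7056) − (173/84)·(141/28))/(4519/1764) = 22831/18076; c = (5·(141/28) − (173/84)·10)/(4519/1764) = 8085/4519.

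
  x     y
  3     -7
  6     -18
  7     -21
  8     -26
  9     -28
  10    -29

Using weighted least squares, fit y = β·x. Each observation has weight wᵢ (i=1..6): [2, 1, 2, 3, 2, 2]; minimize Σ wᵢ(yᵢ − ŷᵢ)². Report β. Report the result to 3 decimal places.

β = -3.048

Forming MᵀWM = [[706]] and MᵀWy = [-2152]ᵀ gives MᵀWM·[β]ᵀ = MᵀWy.
β = (-2152)/706 = -3.04816.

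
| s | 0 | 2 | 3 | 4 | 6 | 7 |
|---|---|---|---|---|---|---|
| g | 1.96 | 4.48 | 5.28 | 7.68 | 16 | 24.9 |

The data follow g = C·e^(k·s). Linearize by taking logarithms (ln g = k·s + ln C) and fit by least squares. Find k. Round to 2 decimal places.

With ln gᵢ as the transformed response and sᵢ as the regressor:
Σs = 22.0000, Σ(s)² = 114.0000, Σln g = 11.8626, Σs·ln g = 55.2851.
Normal system: [[114.0000, 22.0000]; [22.0000, 6]]·[k, ln C]ᵀ = [55.2851, 11.8626]ᵀ.
Δ = 114.0000·6 − (22.0000)² = 200.0000; k = (55.2851·6 − 22.0000·11.8626)/200.0000 = 0.35367, ln C = (114.0000·11.8626 − 22.0000·55.2851)/200.0000 = 0.68030.

k = 0.35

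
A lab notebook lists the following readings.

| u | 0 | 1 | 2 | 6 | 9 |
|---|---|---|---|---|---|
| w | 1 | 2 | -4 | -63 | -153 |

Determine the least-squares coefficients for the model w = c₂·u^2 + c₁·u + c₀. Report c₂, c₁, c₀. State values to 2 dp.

c₂ = -2.13, c₁ = 2.03, c₀ = 1.24

The normal system MᵀM·[c₂, c₁, c₀]ᵀ = Mᵀw is [[7874, 954, 122]; [954, 122, 18]; [122, 18, 5]]·[c₂, c₁, c₀]ᵀ = [-14675, -1761, -217]ᵀ.
Row-reducing yields c₂ = -281/132, c₁ = 1161/572, c₀ = 530/429.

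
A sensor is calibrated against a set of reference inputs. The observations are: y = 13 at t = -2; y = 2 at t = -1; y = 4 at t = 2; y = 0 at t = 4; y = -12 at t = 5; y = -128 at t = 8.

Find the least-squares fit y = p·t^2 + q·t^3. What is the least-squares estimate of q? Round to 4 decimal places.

q = -0.5063

Normal-equation sums: Σt^2·t^2 = 5010, Σt^2·t^3 = 36916, Σt^3·t^3 = 281994.
For Aᵀy: Σt^2·y = -8422, Σt^3·y = -67110.
Normal equations: [[5010, 36916]; [36916, 281994]]·[p, q]ᵀ = [-8422, -67110]ᵀ.
Determinant 5010·281994 − 36916² = 49998884.
p = ((-8422)·281994 − 36916·(-67110))/49998884 = 25619823/12499721; q = (5010·(-67110) − 36916·(-8422))/49998884 = -6328637/12499721.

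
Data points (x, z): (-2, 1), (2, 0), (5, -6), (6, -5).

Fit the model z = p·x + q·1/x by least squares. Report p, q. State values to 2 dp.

p = -1.08, q = 3.16

Forming MᵀM = [[69, 4]; [4, 511/900]] and Mᵀz = [-62, -38/15]ᵀ gives MᵀM·[p, q]ᵀ = Mᵀz.
Eliminating q: (511/900)·(row 1) − 4·(row 2) gives (6953/300)·p = (511/900)·(-62) − 4·(-38/15) = -11281/450, so p = -22562/20859.
Then q = ((-38/15) − 4·(-22562/20859))/(511/900) = 21960/6953.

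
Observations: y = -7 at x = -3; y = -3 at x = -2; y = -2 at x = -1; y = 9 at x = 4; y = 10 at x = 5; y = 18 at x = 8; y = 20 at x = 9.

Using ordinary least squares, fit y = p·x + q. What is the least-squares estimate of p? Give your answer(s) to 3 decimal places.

p = 2.173

From the data, Σx·x = 200, Σx = 20, Σ1 = 7.
Right-hand side: Σx·y = 439, Σy = 45.
Normal equations: [[200, 20]; [20, 7]]·[p, q]ᵀ = [439, 45]ᵀ.
Determinant 200·7 − 20² = 1000.
p = (439·7 − 20·45)/1000 = 2173/1000; q = (200·45 − 20·439)/1000 = 11/50.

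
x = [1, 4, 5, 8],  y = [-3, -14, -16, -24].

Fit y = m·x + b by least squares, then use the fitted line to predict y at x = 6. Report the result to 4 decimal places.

Sums needed: Σx·x = 106, Σx = 18, Σ1 = 4.
Right-hand side: Σx·y = -331, Σy = -57.
Eliminating b: 4·(row 1) − 18·(row 2) gives 100·m = 4·(-331) − 18·(-57) = -298, so m = -149/50.
Then b = ((-57) − 18·(-149/50))/4 = -21/25.
At x = 6: ŷ = (-149/50)·(6) + (-21/25)·(1) = -468/25.

ŷ = -18.7200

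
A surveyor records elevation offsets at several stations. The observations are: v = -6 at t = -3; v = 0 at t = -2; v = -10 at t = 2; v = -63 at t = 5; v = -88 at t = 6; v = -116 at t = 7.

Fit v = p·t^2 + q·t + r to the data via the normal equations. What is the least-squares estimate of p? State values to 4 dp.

p = -2.0241

XᵀX·[p, q, r]ᵀ = Xᵀv reads: 4435·p + 657·q + 127·r = -10521;  657·p + 127·q + 15·r = -1657;  127·p + 15·q + 6·r = -283.
(Σt^2·t^2 = 4435, Σt^2·t = 657, Σt^2 = 127, Σt·t = 127, Σt = 15, Σ1 = 6, Σt^2·v = -10521, Σt·v = -1657, Σv = -283.)
Row-reducing yields p = -249463/123244, q = -361201/123244, r = 185147/61622.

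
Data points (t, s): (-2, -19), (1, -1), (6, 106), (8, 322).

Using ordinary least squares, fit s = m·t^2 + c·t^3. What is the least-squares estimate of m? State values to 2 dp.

m = -3.17

Normal-equation sums: Σt^2·t^2 = 5409, Σt^2·t^3 = 40513, Σt^3·t^3 = 308865.
For Xᵀs: Σt^2·s = 24347, Σt^3·s = 187911.
Normal equations: [[5409, 40513]; [40513, 308865]]·[m, c]ᵀ = [24347, 187911]ᵀ.
Determinant 5409·308865 − 40513² = 29347616.
m = (24347·308865 − 40513·187911)/29347616 = -23225547/7336904; c = (5409·187911 − 40513·24347)/29347616 = 7510147/7336904.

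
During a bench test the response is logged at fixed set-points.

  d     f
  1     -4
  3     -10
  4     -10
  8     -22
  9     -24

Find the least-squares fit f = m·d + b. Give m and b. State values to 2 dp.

Compute the Gram sums: Σd·d = 171, Σd = 25, Σ1 = 5.
And Σd·f = -466, Σf = -70.
Eliminating b: 5·(row 1) − 25·(row 2) gives 230·m = 5·(-466) − 25·(-70) = -580, so m = -58/23.
Then b = ((-70) − 25·(-58/23))/5 = -32/23.

m = -2.52, b = -1.39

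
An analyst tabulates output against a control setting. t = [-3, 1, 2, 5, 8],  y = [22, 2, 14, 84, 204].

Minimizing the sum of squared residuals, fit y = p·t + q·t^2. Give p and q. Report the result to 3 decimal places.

With design matrix X, XᵀX = [[103, 619]; [619, 4819]] and Xᵀy = [2016, 15412]ᵀ.
Eliminating q: 4819·(row 1) − 619·(row 2) gives 113196·p = 4819·2016 − 619·15412 = 175076, so p = 43769/28299.
Then q = (15412 − 619·(43769/28299))/4819 = 84883/28299.

p = 1.547, q = 3.000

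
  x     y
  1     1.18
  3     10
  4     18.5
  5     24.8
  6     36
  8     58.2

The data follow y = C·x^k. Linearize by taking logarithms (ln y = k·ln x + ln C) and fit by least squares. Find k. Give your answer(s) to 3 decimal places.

Taking logs, ln y = k·ln x + ln C, so regress ln y on ln x.
AᵀA = [[13.2535, 7.9655]; [7.9655, 6]], rhs = [26.6136, 16.2441]ᵀ  (here Σln x = 7.9655, Σ(ln x)² = 13.2535, Σln y = 16.2441, Σln x·ln y = 26.6136).
Solving (det = 16.0713): k = 1.88463, ln C = 0.20534.

k = 1.885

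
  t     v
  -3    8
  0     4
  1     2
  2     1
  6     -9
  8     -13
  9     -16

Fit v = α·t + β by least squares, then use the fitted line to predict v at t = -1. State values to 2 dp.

From the data, Σt·t = 195, Σt = 23, Σ1 = 7.
And Σt·v = -322, Σv = -23.
So AᵀA·[α, β]ᵀ = Aᵀv: [[195, 23]; [23, 7]]·[α, β]ᵀ = [-322, -23]ᵀ.
det = 195·7 − 23² = 836.
α = ((-322)·7 − 23·(-23))/836 = -1725/836; β = (195·(-23) − 23·(-322))/836 = 2921/836.
At t = -1: v̂ = (-1725/836)·(-1) + (2921/836)·(1) = 2323/418.

v̂ = 5.56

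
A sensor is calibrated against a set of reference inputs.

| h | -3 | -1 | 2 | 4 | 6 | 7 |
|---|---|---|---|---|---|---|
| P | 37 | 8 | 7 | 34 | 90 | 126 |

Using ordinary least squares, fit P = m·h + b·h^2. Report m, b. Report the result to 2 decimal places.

The normal system AᵀA·[m, b]ᵀ = AᵀP is [[115, 603]; [603, 4051]]·[m, b]ᵀ = [1453, 10327]ᵀ.
Δ = 115·4051 − 603² = 102256.
m = (1453·4051 − 603·10327)/102256 = -170539/51128; b = (115·10327 − 603·1453)/102256 = 155723/51128.

m = -3.34, b = 3.05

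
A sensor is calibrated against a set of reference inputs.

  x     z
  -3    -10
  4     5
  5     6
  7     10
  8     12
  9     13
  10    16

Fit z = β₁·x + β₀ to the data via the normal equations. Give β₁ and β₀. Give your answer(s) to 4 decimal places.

β₁ = 1.9567, β₀ = -3.7525

Normal-equation sums: Σx·x = 344, Σx = 40, Σ1 = 7.
For Aᵀz: Σx·z = 523, Σz = 52.
Eliminating β₀: 7·(row 1) − 40·(row 2) gives 808·β₁ = 7·523 − 40·52 = 1581, so β₁ = 1581/808.
Then β₀ = (52 − 40·(1581/808))/7 = -379/101.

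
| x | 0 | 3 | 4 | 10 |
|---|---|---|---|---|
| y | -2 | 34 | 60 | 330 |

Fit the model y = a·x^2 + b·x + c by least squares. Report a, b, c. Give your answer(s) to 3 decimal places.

Entries of MᵀM: Σx^2·x^2 = 10337, Σx^2·x = 1091, Σx^2 = 125, Σx·x = 125, Σx = 17, Σ1 = 4.
And Σx^2·y = 34266, Σx·y = 3642, Σy = 422.
Inverting the 3×3 Gram matrix, [a, b, c]ᵀ = [8577/2878, 9839/2878, -3109/1439]ᵀ.

a = 2.980, b = 3.419, c = -2.161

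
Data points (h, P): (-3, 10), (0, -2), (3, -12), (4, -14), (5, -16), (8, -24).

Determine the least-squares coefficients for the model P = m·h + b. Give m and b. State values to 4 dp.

m = -3.0690, b = -0.9710

With design matrix A, AᵀA = [[123, 17]; [17, 6]] and AᵀP = [-394, -58]ᵀ.
Determinant 123·6 − 17² = 449.
m = ((-394)·6 − 17·(-58))/449 = -1378/449; b = (123·(-58) − 17·(-394))/449 = -436/449.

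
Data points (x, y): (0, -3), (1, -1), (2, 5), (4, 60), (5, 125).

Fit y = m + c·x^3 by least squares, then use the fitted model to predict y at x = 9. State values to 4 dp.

ŷ = 737.7503

The normal system AᵀA·[m, c]ᵀ = Aᵀy is [[5, 198]; [198, 19786]]·[m, c]ᵀ = [186, 19504]ᵀ.
Eliminating c: 19786·(row 1) − 198·(row 2) gives 59726·m = 19786·186 − 198·19504 = -181596, so m = -90798/29863.
Then c = (19504 − 198·(-90798/29863))/19786 = 30346/29863.
At x = 9: ŷ = (-90798/29863)·(1) + (30346/29863)·(729) = 22031436/29863.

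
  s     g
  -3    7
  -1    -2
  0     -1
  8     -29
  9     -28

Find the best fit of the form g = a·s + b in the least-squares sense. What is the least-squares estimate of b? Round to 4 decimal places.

b = -2.7657

XᵀX·[a, b]ᵀ = Xᵀg reads: 155·a + 13·b = -503;  13·a + 5·b = -53.
(Σs·s = 155, Σs = 13, Σ1 = 5, Σs·g = -503, Σg = -53.)
Eliminating b: 5·(row 1) − 13·(row 2) gives 606·a = 5·(-503) − 13·(-53) = -1826, so a = -913/303.
Then b = ((-53) − 13·(-913/303))/5 = -838/303.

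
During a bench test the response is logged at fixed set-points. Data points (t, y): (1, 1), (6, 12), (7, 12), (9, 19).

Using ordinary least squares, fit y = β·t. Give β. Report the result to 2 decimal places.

Sums needed: Σt·t = 167.
For Mᵀy: Σt·y = 328.
MᵀM·[β]ᵀ = Mᵀy becomes [[167]]·[β]ᵀ = [328]ᵀ.
β = 328/167 = 1.96407.

β = 1.96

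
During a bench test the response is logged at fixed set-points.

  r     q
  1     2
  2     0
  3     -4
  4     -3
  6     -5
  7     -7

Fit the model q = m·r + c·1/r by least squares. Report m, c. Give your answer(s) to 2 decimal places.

The normal system AᵀA·[m, c]ᵀ = Aᵀq is [[115, 6]; [6, 10385/7056]]·[m, c]ᵀ = [-101, -23/12]ᵀ.
Eliminating c: (10385/7056)·(row 1) − 6·(row 2) gives (940259/7056)·m = (10385/7056)·(-101) − 6·(-23/12) = -967741/7056, so m = -967741/940259.
Then c = ((-23/12) − 6·(-967741/940259))/(10385/7056) = 2720676/940259.

m = -1.03, c = 2.89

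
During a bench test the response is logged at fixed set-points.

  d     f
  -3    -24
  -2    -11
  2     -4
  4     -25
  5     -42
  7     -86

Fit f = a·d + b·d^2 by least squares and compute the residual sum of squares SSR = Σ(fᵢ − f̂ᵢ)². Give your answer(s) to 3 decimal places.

SSR = 1.254

From the data, Σd·d = 107, Σd·d^2 = 505, Σd^2·d^2 = 3395.
Right-hand side: Σd·f = -826, Σd^2·f = -5940.
Eliminating b: 3395·(row 1) − 505·(row 2) gives 108240·a = 3395·(-826) − 505·(-5940) = 195430, so a = 19543/10824.
Then b = ((-5940) − 505·(19543/10824))/3395 = -21845/10824.
Residuals: -757/1804, 3701/5412, 833/1804, 17/246, -1033/1804, 685/2706; SSR = 6785/5412.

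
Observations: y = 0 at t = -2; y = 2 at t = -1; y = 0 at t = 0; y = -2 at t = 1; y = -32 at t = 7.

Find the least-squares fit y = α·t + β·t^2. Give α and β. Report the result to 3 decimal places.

α = -1.261, β = -0.474

With design matrix X, XᵀX = [[55, 335]; [335, 2419]] and Xᵀy = [-228, -1568]ᵀ.
Determinant 55·2419 − 335² = 20820.
α = ((-228)·2419 − 335·(-1568))/20820 = -6563/5205; β = (55·(-1568) − 335·(-228))/20820 = -493/1041.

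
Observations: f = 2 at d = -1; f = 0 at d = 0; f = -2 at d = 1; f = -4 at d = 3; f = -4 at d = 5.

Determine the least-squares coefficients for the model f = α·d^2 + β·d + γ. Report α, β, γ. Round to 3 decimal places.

α = 0.247, β = -2.006, γ = -0.171

Sums needed: Σd^2·d^2 = 708, Σd^2·d = 152, Σd^2 = 36, Σd·d = 36, Σd = 8, Σ1 = 5.
For Mᵀf: Σd^2·f = -136, Σd·f = -36, Σf = -8.
MᵀM·[α, β, γ]ᵀ = Mᵀf becomes [[708, 152, 36]; [152, 36, 8]; [36, 8, 5]]·[α, β, γ]ᵀ = [-136, -36, -8]ᵀ.
Solving the 3×3 system (Gaussian elimination) gives α = 116/469, β = -941/469, γ = -80/469.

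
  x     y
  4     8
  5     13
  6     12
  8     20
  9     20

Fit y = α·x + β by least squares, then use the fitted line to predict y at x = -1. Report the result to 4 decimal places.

ŷ = -3.3837

From the data, Σx·x = 222, Σx = 32, Σ1 = 5.
And Σx·y = 509, Σy = 73.
det = 222·5 − 32² = 86.
α = (509·5 − 32·73)/86 = 209/86; β = (222·73 − 32·509)/86 = -41/43.
At x = -1: ŷ = (209/86)·(-1) + (-41/43)·(1) = -291/86.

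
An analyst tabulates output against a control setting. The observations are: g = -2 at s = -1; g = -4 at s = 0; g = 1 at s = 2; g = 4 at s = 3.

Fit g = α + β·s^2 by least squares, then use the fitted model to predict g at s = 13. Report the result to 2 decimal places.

ĝ = 139.92

Setting ∂/∂α … = 0 gives: 4·α + 14·β = -1;  14·α + 98·β = 38.
Determinant 4·98 − 14² = 196.
α = ((-1)·98 − 14·38)/196 = -45/14; β = (4·38 − 14·(-1))/196 = 83/98.
At s = 13: ĝ = (-45/14)·(1) + (83/98)·(169) = 6856/49.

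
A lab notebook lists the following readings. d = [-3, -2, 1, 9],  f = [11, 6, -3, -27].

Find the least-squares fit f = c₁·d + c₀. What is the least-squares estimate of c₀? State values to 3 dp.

With design matrix X, XᵀX = [[95, 5]; [5, 4]] and Xᵀf = [-291, -13]ᵀ.
Eliminating c₀: 4·(row 1) − 5·(row 2) gives 355·c₁ = 4·(-291) − 5·(-13) = -1099, so c₁ = -1099/355.
Then c₀ = ((-13) − 5·(-1099/355))/4 = 44/71.

c₀ = 0.620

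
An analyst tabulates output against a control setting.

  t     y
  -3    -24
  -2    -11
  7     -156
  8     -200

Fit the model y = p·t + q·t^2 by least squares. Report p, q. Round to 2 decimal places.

Sums needed: Σt·t = 126, Σt·t^2 = 820, Σt^2·t^2 = 6594.
For Xᵀy: Σt·y = -2598, Σt^2·y = -20704.
Normal equations: [[126, 820]; [820, 6594]]·[p, q]ᵀ = [-2598, -20704]ᵀ.
Δ = 126·6594 − 820² = 158444.
p = ((-2598)·6594 − 820·(-20704))/158444 = -38483/39611; q = (126·(-20704) − 820·(-2598))/158444 = -119586/39611.

p = -0.97, q = -3.02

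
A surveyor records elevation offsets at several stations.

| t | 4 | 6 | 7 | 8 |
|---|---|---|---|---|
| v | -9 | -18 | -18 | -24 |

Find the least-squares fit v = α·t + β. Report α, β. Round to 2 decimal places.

α = -3.51, β = 4.71

The normal system MᵀM·[α, β]ᵀ = Mᵀv is [[165, 25]; [25, 4]]·[α, β]ᵀ = [-462, -69]ᵀ.
Δ = 165·4 − 25² = 35.
α = ((-462)·4 − 25·(-69))/35 = -123/35; β = (165·(-69) − 25·(-462))/35 = 33/7.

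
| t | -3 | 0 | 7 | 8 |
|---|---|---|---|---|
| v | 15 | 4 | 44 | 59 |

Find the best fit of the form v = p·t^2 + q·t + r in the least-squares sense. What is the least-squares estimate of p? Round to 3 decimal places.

The normal system AᵀA·[p, q, r]ᵀ = Aᵀv is [[6578, 828, 122]; [828, 122, 12]; [122, 12, 4]]·[p, q, r]ᵀ = [6067, 735, 122]ᵀ.
Row-reducing yields p = 15639/16129, q = -29619/32258, r = 118747/32258.

p = 0.970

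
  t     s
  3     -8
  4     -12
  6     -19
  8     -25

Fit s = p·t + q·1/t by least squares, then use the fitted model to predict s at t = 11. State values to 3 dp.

ŝ = -35.123

The normal system MᵀM·[p, q]ᵀ = Mᵀs is [[125, 4]; [4, 125/576]]·[p, q]ᵀ = [-386, -287/24]ᵀ.
Determinant 125·(125/576) − 4² = 6409/576.
p = ((-386)·(125/576) − 4·(-287/24))/(6409/576) = -20698/6409; q = (125·(-287/24) − 4·(-386))/(6409/576) = 28344/6409.
At t = 11: ŝ = (-20698/6409)·(11) + (28344/6409)·(1/11) = -2476114/70499.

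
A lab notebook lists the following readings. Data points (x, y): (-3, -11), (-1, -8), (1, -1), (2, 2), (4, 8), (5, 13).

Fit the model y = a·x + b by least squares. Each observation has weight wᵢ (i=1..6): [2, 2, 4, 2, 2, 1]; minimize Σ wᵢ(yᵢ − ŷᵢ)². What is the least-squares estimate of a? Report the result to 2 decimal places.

a = 2.95

Normal-equation sums: Σwᵢ·x·x = 89, Σwᵢ·x = 13, Σwᵢ·1 = 13.
Right-hand side: Σwᵢ·x·y = 215, Σwᵢ·y = -9.
Determinant 89·13 − 13² = 988.
a = (215·13 − 13·(-9))/988 = 56/19; b = (89·(-9) − 13·215)/988 = -899/247.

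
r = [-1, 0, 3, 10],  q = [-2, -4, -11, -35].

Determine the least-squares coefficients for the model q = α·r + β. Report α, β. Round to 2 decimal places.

α = -3.04, β = -3.88

Compute the Gram sums: Σr·r = 110, Σr = 12, Σ1 = 4.
For Xᵀq: Σr·q = -381, Σq = -52.
Normal equations: [[110, 12]; [12, 4]]·[α, β]ᵀ = [-381, -52]ᵀ.
Determinant 110·4 − 12² = 296.
α = ((-381)·4 − 12·(-52))/296 = -225/74; β = (110·(-52) − 12·(-381))/296 = -287/74.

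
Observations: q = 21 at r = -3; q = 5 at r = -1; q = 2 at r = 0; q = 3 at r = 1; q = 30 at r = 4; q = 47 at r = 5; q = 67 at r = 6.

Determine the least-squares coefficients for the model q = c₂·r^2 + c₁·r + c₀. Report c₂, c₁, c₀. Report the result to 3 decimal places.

From the data, Σr^2·r^2 = 2260, Σr^2·r = 378, Σr^2 = 88, Σr·r = 88, Σr = 12, Σ1 = 7.
Right-hand side: Σr^2·q = 4264, Σr·q = 692, Σq = 175.
Normal equations: [[2260, 378, 88]; [378, 88, 12]; [88, 12, 7]]·[c₂, c₁, c₀]ᵀ = [4264, 692, 175]ᵀ.
Row-reducing yields c₂ = 29244/15283, c₁ = -9664/15283, c₀ = 31003/15283.

c₂ = 1.913, c₁ = -0.632, c₀ = 2.029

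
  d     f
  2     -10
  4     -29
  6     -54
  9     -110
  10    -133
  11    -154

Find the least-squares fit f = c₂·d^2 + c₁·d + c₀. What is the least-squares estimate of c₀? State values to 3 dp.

The normal system AᵀA·[c₂, c₁, c₀]ᵀ = Aᵀf is [[32770, 3348, 358]; [3348, 358, 42]; [358, 42, 6]]·[c₂, c₁, c₀]ᵀ = [-43292, -4474, -490]ᵀ.
Inverting the 3×3 Gram matrix, [c₂, c₁, c₀]ᵀ = [-3074/3185, -11513/3185, 3898/3185]ᵀ.

c₀ = 1.224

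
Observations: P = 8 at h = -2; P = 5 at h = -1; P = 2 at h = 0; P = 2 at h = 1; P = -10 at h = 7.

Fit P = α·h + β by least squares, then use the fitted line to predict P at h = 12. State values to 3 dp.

Entries of AᵀA: Σh·h = 55, Σh = 5, Σ1 = 5.
For AᵀP: Σh·P = -89, ΣP = 7.
Eliminating β: 5·(row 1) − 5·(row 2) gives 250·α = 5·(-89) − 5·7 = -480, so α = -48/25.
Then β = (7 − 5·(-48/25))/5 = 83/25.
At h = 12: P̂ = (-48/25)·(12) + (83/25)·(1) = -493/25.

P̂ = -19.720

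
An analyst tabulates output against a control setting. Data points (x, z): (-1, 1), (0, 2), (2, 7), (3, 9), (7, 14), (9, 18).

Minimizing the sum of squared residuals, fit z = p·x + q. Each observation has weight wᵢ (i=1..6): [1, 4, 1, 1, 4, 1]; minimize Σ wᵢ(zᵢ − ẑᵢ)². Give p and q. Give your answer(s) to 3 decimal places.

p = 1.695, q = 2.460

The normal equations are: 291·p + 41·q = 594;  41·p + 12·q = 99.
Determinant 291·12 − 41² = 1811.
p = (594·12 − 41·99)/1811 = 3069/1811; q = (291·99 − 41·594)/1811 = 4455/1811.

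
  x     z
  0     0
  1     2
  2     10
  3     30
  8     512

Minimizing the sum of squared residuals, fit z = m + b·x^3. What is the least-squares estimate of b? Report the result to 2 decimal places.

b = 1.00

The normal equations are: 5·m + 548·b = 554;  548·m + 262938·b = 263036.
Determinant 5·262938 − 548² = 1014386.
m = (554·262938 − 548·263036)/1014386 = 761962/507193; b = (5·263036 − 548·554)/1014386 = 505794/507193.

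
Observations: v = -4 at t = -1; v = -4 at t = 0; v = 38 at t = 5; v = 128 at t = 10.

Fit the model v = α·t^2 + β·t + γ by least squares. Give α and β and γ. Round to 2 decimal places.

Setting ∂/∂α … = 0 gives: 10626·α + 1124·β + 126·γ = 13746;  1124·α + 126·β + 14·γ = 1474;  126·α + 14·β + 4·γ = 158.
(Σt^2·t^2 = 10626, Σt^2·t = 1124, Σt^2 = 126, Σt·t = 126, Σt = 14, Σ1 = 4, Σt^2·v = 13746, Σt·v = 1474, Σv = 158.)
Inverting the 3×3 Gram matrix, [α, β, γ]ᵀ = [4617/4610, 14187/4610, -2599/922]ᵀ.

α = 1.00, β = 3.08, γ = -2.82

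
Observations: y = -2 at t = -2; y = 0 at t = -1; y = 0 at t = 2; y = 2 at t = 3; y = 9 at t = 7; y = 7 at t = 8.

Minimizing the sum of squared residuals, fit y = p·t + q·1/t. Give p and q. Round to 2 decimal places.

With design matrix X, XᵀX = [[131, 6]; [6, 46489/28224]] and Xᵀy = [129, 643/168]ᵀ.
Determinant 131·(46489/28224) − 6² = 5073995/28224.
p = (129·(46489/28224) − 6·(643/168))/(5073995/28224) = 5348937/5073995; q = (131·(643/168) − 6·129)/(5073995/28224) = -7694232/5073995.

p = 1.05, q = -1.52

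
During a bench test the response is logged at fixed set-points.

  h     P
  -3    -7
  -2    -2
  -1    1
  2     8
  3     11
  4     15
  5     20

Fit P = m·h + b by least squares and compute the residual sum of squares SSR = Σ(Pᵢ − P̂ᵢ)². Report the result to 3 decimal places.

With design matrix A, AᵀA = [[68, 8]; [8, 7]] and AᵀP = [233, 46]ᵀ.
Determinant 68·7 − 8² = 412.
m = (233·7 − 8·46)/412 = 1263/412; b = (68·46 − 8·233)/412 = 316/103.
Residuals: -359/412, 219/206, 411/412, -247/206, -521/412, -34/103, 661/412; SSR = 3545/412.

SSR = 8.604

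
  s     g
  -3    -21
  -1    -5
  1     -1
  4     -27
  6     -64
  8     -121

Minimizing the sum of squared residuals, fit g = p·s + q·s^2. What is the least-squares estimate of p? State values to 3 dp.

p = 1.284

Compute the Gram sums: Σs·s = 127, Σs·s^2 = 765, Σs^2·s^2 = 5731.
And Σs·g = -1393, Σs^2·g = -10675.
So XᵀX·[p, q]ᵀ = Xᵀg: [[127, 765]; [765, 5731]]·[p, q]ᵀ = [-1393, -10675]ᵀ.
Eliminating q: 5731·(row 1) − 765·(row 2) gives 142612·p = 5731·(-1393) − 765·(-10675) = 183092, so p = 45773/35653.
Then q = ((-10675) − 765·(45773/35653))/5731 = -72520/35653.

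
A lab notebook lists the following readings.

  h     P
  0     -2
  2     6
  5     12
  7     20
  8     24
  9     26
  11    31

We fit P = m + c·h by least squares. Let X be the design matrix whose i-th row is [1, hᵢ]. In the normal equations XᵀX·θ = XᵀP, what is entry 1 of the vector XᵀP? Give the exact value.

117

Entry 1 ↔ basis 1, so (XᵀP)_{1} = Σᵢ Pᵢ = (1)·(-2) + (1)·(6) + (1)·(12) + (1)·(20) + (1)·(24) + (1)·(26) + (1)·(31) = 117.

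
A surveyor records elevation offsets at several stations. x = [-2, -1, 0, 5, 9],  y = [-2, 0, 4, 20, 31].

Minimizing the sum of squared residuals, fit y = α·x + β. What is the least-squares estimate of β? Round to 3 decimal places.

β = 3.848

From the data, Σx·x = 111, Σx = 11, Σ1 = 5.
And Σx·y = 383, Σy = 53.
Eliminating β: 5·(row 1) − 11·(row 2) gives 434·α = 5·383 − 11·53 = 1332, so α = 666/217.
Then β = (53 − 11·(666/217))/5 = 835/217.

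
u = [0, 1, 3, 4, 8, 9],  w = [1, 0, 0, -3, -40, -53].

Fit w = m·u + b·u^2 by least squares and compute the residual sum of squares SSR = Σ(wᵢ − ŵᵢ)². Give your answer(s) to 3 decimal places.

Setting ∂/∂m … = 0 gives: 171·m + 1333·b = -809;  1333·m + 10995·b = -6901.
(Σu·u = 171, Σu·u^2 = 1333, Σu^2·u^2 = 10995, Σu·w = -809, Σu^2·w = -6901.)
det = 171·10995 − 1333² = 103256.
m = ((-809)·10995 − 1333·(-6901))/103256 = 152039/51628; b = (171·(-6901) − 1333·(-809))/103256 = -50837/51628.
Residuals: 1, -50601/25814, 354/12907, 12588/12907, -6966/12907, 6581/25814; SSR = 158773/25814.

SSR = 6.151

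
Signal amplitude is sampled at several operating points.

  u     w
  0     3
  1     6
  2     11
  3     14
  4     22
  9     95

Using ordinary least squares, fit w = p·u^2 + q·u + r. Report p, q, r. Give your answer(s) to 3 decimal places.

p = 1.078, q = 0.393, r = 3.975

Entries of AᵀA: Σu^2·u^2 = 6915, Σu^2·u = 829, Σu^2 = 111, Σu·u = 111, Σu = 19, Σ1 = 6.
For Aᵀw: Σu^2·w = 8223, Σu·w = 1013, Σw = 151.
Normal equations: [[6915, 829, 111]; [829, 111, 19]; [111, 19, 6]]·[p, q, r]ᵀ = [8223, 1013, 151]ᵀ.
Inverting the 3×3 Gram matrix, [p, q, r]ᵀ = [6185/5736, 3753/9560, 57007/14340]ᵀ.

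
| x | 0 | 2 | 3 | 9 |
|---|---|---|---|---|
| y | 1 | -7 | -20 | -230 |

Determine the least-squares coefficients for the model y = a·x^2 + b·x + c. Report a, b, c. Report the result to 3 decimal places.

Compute the Gram sums: Σx^2·x^2 = 6658, Σx^2·x = 764, Σx^2 = 94, Σx·x = 94, Σx = 14, Σ1 = 4.
Right-hand side: Σx^2·y = -18838, Σx·y = -2144, Σy = -256.
AᵀA·[a, b, c]ᵀ = Aᵀy becomes [[6658, 764, 94]; [764, 94, 14]; [94, 14, 4]]·[a, b, c]ᵀ = [-18838, -2144, -256]ᵀ.
Solving the 3×3 system (Gaussian elimination) gives a = -379/122, b = 1401/610, c = 589/610.

a = -3.107, b = 2.297, c = 0.966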